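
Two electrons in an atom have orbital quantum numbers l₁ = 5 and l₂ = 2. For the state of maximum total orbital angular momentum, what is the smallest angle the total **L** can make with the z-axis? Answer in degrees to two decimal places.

L runs from |5 − 2| = 3 to 5 + 2 = 7.
So L can be 3, 4, 5, 6, 7.
The maximum is L = 7, with |L_tot| = ℏ√(7·8) = 2√14 ℏ.
The minimum angle with z is arccos(7/√56) ≈ 20.70°.

θ_min ≈ 20.70°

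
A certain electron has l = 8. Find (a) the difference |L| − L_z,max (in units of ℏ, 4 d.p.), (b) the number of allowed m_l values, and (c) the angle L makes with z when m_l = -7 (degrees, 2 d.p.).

|L|−L_z,max ≈ 0.4853ℏ; 17 values; θ(m_l=-7) ≈ 145.58°

|L| − L_z,max = (6√2 − 8)ℏ ≈ 0.4853ℏ.
There are 2l+1 = 17 values of m_l.
For m_l = -7: cos θ = -7/√72, θ ≈ 145.58°.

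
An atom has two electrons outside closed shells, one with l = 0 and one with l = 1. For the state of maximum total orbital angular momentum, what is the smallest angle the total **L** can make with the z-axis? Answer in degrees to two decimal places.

θ_min ≈ 45.00°

Angular momentum addition gives L = |l₁ − l₂|, …, l₁ + l₂.
Allowed values: L = 1.
The maximum is L = 1, with |L_tot| = ℏ√(1·2) = √2 ℏ.
The minimum angle with z is arccos(1/√2) ≈ 45.00°.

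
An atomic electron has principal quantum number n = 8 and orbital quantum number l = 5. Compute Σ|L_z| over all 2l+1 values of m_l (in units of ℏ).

m_l ∈ {-5, -4, -3, -2, -1, 0, 1, 2, 3, 4, 5}.
Σ|m_l| = 2(1+2+…+5) = 30.

Σ|L_z| = 30 ℏ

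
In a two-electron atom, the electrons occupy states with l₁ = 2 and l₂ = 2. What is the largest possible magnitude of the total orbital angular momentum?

By the triangle rule, |l₁ − l₂| ≤ L ≤ l₁ + l₂.
Allowed values: L = 0, 1, 2, 3, 4.
The largest magnitude corresponds to L = 4: |L_tot| = ℏ√(4·5) = 2√5 ℏ.

|L_tot|_max = 2√5 ℏ ≈ 4.472ℏ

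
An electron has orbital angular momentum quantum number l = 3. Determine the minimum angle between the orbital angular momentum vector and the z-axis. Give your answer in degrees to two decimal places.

|L| = √(l(l+1)) ℏ = 2√3 ℏ.
The smallest angle corresponds to the largest L_z, i.e. m_l = l = 3, giving L_z = 3ℏ.
cos θ_min = 3/√12, so θ_min ≈ 30.00°.

θ_min ≈ 30.00°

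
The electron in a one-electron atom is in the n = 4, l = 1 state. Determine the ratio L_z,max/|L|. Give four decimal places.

L_z,max/|L| = 0.7071

|L| = √2 ℏ ≈ 1.4142ℏ, while L_z,max = lℏ = 1ℏ.
L_z,max/|L| = 1/√2 = 0.7071.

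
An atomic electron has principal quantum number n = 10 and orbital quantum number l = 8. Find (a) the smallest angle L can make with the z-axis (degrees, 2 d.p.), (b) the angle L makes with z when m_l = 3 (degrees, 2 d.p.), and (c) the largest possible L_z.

cos θ_min = 8/√72, so θ_min ≈ 19.47°.
For m_l = 3: cos θ = 3/√72, θ ≈ 69.30°.
L_z,max = lℏ = 8ℏ.

θ_min ≈ 19.47°; θ(m_l=3) ≈ 69.30°; L_z,max = 8ℏ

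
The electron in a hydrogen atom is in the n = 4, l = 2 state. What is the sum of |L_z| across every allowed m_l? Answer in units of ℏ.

Σ|L_z| = 6 ℏ

m_l runs from −2 to 2, i.e. {-2, -1, 0, 1, 2}.
Σ|m_l| = 2(1+2+…+2) = 6.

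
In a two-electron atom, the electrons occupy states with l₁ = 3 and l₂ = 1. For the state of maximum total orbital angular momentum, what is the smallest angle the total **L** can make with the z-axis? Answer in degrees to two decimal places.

By the triangle rule, |l₁ − l₂| ≤ L ≤ l₁ + l₂.
Allowed values: L = 2, 3, 4.
The maximum is L = 4, with |L_tot| = ℏ√(4·5) = 2√5 ℏ.
The minimum angle with z is arccos(4/√20) ≈ 26.57°.

θ_min ≈ 26.57°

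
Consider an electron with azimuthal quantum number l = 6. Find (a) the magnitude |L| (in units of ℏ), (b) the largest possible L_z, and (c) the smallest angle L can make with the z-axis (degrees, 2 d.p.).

|L| = √42 ℏ ≈ 6.481ℏ; L_z,max = 6ℏ; θ_min ≈ 22.21°

|L| = ℏ√(6·7) = √42 ℏ ≈ 6.481ℏ.
L_z,max = lℏ = 6ℏ.
cos θ_min = 6/√42, so θ_min ≈ 22.21°.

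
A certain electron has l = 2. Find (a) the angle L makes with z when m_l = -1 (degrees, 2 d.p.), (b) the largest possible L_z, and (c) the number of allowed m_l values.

For m_l = -1: cos θ = -1/√6, θ ≈ 114.09°.
L_z,max = lℏ = 2ℏ.
There are 2l+1 = 5 values of m_l.

θ(m_l=-1) ≈ 114.09°; L_z,max = 2ℏ; 5 values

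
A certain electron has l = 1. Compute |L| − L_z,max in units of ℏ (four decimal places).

|L| − L_z,max ≈ 0.4142ℏ

|L| = √2 ℏ ≈ 1.4142ℏ, while L_z,max = lℏ = 1ℏ.
The difference is (√2 − 1)ℏ ≈ 0.4142ℏ.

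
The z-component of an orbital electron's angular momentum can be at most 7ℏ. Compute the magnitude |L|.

Since max m_l = l, l = 7.
|L| = ℏ√(l(l+1)) = 2√14 ℏ.

|L| = 2√14 ℏ ≈ 7.483ℏ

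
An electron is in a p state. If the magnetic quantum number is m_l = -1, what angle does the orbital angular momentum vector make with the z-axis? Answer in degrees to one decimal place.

θ ≈ 135.0°

For a p orbital, l = 1.
|L| = ℏ√(l(l+1)) = √2 ℏ.
L_z = m_l ℏ = −1ℏ.
cos θ = L_z/|L| = -1/√2, so θ ≈ 135.0°.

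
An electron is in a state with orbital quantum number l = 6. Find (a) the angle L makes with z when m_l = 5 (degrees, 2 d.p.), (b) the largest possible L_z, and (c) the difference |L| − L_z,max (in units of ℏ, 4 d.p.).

For m_l = 5: cos θ = 5/√42, θ ≈ 39.51°.
L_z,max = lℏ = 6ℏ.
|L| − L_z,max = (√42 − 6)ℏ ≈ 0.4807ℏ.

θ(m_l=5) ≈ 39.51°; L_z,max = 6ℏ; |L|−L_z,max ≈ 0.4807ℏ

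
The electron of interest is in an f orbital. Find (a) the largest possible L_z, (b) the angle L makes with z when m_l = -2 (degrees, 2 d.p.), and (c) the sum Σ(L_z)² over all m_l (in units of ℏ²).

L_z,max = 3ℏ; θ(m_l=-2) ≈ 125.26°; Σ(L_z)² = 28 ℏ²

For an f orbital, l = 3.
L_z,max = lℏ = 3ℏ.
For m_l = -2: cos θ = -2/√12, θ ≈ 125.26°.
Σ m_l² = 28, so Σ(L_z)² = 28 ℏ².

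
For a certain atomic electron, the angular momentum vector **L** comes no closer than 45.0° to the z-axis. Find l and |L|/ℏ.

cos²θ_min = l/(l+1) = 0.5000.
Thus l = 0.5000/(1 − 0.5000) ≈ 1.
Then |L| = ℏ√(1·2) = √2 ℏ.

l = 1, |L| = √2 ℏ ≈ 1.414ℏ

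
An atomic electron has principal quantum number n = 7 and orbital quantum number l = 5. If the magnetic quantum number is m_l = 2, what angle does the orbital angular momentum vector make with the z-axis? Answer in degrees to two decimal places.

|L|² = l(l+1)ℏ² = 30ℏ², so |L| = √30 ℏ.
L_z = m_l ℏ = 2ℏ.
cos θ = L_z/|L| = 2/√30, so θ ≈ 68.58°.

θ ≈ 68.58°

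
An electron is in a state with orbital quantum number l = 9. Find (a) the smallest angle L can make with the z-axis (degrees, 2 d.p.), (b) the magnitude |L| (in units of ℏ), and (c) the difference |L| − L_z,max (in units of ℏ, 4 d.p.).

cos θ_min = 9/√90, so θ_min ≈ 18.43°.
|L| = ℏ√(9·10) = 3√10 ℏ ≈ 9.487ℏ.
|L| − L_z,max = (3√10 − 9)ℏ ≈ 0.4868ℏ.

θ_min ≈ 18.43°; |L| = 3√10 ℏ ≈ 9.487ℏ; |L|−L_z,max ≈ 0.4868ℏ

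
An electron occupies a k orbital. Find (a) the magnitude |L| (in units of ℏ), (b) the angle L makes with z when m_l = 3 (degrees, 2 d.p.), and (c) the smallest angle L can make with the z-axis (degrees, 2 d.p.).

K corresponds to l = 7.
|L| = ℏ√(7·8) = 2√14 ℏ ≈ 7.483ℏ.
For m_l = 3: cos θ = 3/√56, θ ≈ 66.37°.
cos θ_min = 7/√56, so θ_min ≈ 20.70°.

|L| = 2√14 ℏ ≈ 7.483ℏ; θ(m_l=3) ≈ 66.37°; θ_min ≈ 20.70°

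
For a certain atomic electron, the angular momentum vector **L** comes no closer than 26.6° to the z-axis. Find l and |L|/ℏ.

cos²θ_min = l/(l+1) = 0.7995.
l = cos²θ/sin²θ ≈ 4.
Then |L| = ℏ√(4·5) = 2√5 ℏ.

l = 4, |L| = 2√5 ℏ ≈ 4.472ℏ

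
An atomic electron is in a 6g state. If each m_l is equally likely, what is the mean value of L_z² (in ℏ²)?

⟨L_z²⟩ = 6.667 ℏ²

For 6g, l = 4.
m_l ∈ {-4, -3, -2, -1, 0, 1, 2, 3, 4}.
Average of L_z² over 9 states: 60/9 ℏ² = 6.667 ℏ².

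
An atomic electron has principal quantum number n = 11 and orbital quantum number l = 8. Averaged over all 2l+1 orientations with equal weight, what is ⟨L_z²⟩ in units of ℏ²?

m_l runs from −8 to 8, i.e. {-8, -7, -6, -5, -4, -3, -2, -1, 0, 1, 2, 3, 4, 5, 6, 7, 8}.
Average of L_z² over 17 states: 408/17 ℏ² = 24 ℏ².

⟨L_z²⟩ = 24 ℏ²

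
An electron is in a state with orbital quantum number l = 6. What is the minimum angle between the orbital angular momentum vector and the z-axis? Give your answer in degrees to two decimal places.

|L|² = l(l+1)ℏ² = 42ℏ², so |L| = √42 ℏ.
The smallest angle corresponds to the largest L_z, i.e. m_l = l = 6, giving L_z = 6ℏ.
cos θ_min = 6/√42, so θ_min ≈ 22.21°.

θ_min ≈ 22.21°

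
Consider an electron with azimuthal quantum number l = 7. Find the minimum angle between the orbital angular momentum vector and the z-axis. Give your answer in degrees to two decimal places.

|L| = √(l(l+1)) ℏ = 2√14 ℏ.
The smallest angle corresponds to the largest L_z, i.e. m_l = l = 7, giving L_z = 7ℏ.
cos θ_min = 7/√56, so θ_min ≈ 20.70°.

θ_min ≈ 20.70°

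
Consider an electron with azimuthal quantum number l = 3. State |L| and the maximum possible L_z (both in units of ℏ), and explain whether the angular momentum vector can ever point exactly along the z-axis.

|L| = 2√3 ℏ ≈ 3.4641ℏ, while L_z,max = lℏ = 3ℏ.
Since |L| > L_z,max, the vector can never point exactly along z; the closest it comes is θ_min = arccos(3/√12) ≈ 30.0°.

No: L_z,max = 3ℏ < |L| = 2√3 ℏ ≈ 3.464ℏ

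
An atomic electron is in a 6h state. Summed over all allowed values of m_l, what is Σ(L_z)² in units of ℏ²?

Σ(L_z)² = 110 ℏ²

The 6h subshell has l = 5.
The allowed m_l values are -5, -4, -3, -2, -1, 0, 1, 2, 3, 4, 5.
Σ m_l² = 2·(1 + 4 + 9 + 16 + 25) = 110.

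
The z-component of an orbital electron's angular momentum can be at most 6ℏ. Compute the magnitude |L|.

|L| = √42 ℏ ≈ 6.481ℏ

Since max m_l = l, l = 6.
|L| = √(l(l+1)) ℏ = √42 ℏ.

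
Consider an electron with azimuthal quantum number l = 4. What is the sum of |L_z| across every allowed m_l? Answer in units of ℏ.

m_l runs from −4 to 4, i.e. {-4, -3, -2, -1, 0, 1, 2, 3, 4}.
Σ|m_l| = l(l+1) = 20.

Σ|L_z| = 20 ℏ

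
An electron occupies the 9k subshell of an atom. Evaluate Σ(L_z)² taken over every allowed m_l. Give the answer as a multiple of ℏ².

For 9k, l = 7.
m_l runs from −7 to 7, i.e. {-7, -6, -5, -4, -3, -2, -1, 0, 1, 2, 3, 4, 5, 6, 7}.
Σ m_l² = 2·(1 + 4 + 9 + 16 + 25 + 36 + 49) = 280.

Σ(L_z)² = 280 ℏ²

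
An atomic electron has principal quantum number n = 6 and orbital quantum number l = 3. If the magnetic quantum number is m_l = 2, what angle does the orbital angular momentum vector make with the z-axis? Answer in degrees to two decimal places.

θ ≈ 54.74°

|L| = ℏ√(l(l+1)) = 2√3 ℏ.
L_z = m_l ℏ = 2ℏ.
cos θ = L_z/|L| = 2/√12, so θ ≈ 54.74°.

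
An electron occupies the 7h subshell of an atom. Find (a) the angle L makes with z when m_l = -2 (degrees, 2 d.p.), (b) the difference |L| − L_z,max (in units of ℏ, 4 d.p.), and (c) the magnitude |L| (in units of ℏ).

The 7h subshell has l = 5.
For m_l = -2: cos θ = -2/√30, θ ≈ 111.42°.
|L| − L_z,max = (√30 − 5)ℏ ≈ 0.4772ℏ.
|L| = ℏ√(5·6) = √30 ℏ ≈ 5.477ℏ.

θ(m_l=-2) ≈ 111.42°; |L|−L_z,max ≈ 0.4772ℏ; |L| = √30 ℏ ≈ 5.477ℏ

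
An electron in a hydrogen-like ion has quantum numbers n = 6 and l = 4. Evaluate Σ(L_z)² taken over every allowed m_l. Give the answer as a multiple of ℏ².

Σ(L_z)² = 60 ℏ²

The allowed m_l values are -4, -3, -2, -1, 0, 1, 2, 3, 4.
Σ m_l² = 2·(1 + 4 + 9 + 16) = 60.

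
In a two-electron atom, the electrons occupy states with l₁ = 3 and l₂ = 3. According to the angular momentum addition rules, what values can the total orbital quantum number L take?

By the triangle rule, |l₁ − l₂| ≤ L ≤ l₁ + l₂.
Allowed values: L = 0, 1, 2, 3, 4, 5, 6.

L = 0, 1, 2, 3, 4, 5, 6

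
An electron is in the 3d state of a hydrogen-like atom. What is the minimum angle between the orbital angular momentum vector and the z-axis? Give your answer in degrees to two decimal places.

3d means n = 3, l = 2.
|L| = √(l(l+1)) ℏ = √6 ℏ.
The smallest angle corresponds to the largest L_z, i.e. m_l = l = 2, giving L_z = 2ℏ.
cos θ_min = 2/√6, so θ_min ≈ 35.26°.

θ_min ≈ 35.26°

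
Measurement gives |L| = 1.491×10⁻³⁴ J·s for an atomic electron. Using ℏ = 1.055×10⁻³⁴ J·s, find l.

|L|/ℏ = (1.491×10⁻³⁴)/(1.055×10⁻³⁴) ≈ 1.413.
l(l+1) ≈ 1.413² ≈ 2.00, so l = 1.

l = 1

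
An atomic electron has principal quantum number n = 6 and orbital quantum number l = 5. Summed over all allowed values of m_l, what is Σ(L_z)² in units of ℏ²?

Σ(L_z)² = 110 ℏ²

m_l runs from −5 to 5, i.e. {-5, -4, -3, -2, -1, 0, 1, 2, 3, 4, 5}.
Summing m² from −5 to 5: Σ m_l² = 110.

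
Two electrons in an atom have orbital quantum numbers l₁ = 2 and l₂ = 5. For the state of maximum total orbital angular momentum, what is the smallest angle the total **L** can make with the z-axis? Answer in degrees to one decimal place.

θ_min ≈ 20.7°

Angular momentum addition gives L = |l₁ − l₂|, …, l₁ + l₂.
L ∈ {3, 4, 5, 6, 7}.
The maximum is L = 7, with |L_tot| = ℏ√(7·8) = 2√14 ℏ.
The minimum angle with z is arccos(7/√56) ≈ 20.7°.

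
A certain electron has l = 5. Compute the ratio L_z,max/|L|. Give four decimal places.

|L| = √30 ℏ ≈ 5.4772ℏ, while L_z,max = lℏ = 5ℏ.
L_z,max/|L| = 5/√30 = 0.9129.

L_z,max/|L| = 0.9129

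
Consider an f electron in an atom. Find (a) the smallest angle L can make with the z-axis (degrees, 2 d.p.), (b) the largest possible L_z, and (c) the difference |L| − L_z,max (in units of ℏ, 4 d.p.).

An f state has l = 3.
cos θ_min = 3/√12, so θ_min ≈ 30.00°.
L_z,max = lℏ = 3ℏ.
|L| − L_z,max = (2√3 − 3)ℏ ≈ 0.4641ℏ.

θ_min ≈ 30.00°; L_z,max = 3ℏ; |L|−L_z,max ≈ 0.4641ℏ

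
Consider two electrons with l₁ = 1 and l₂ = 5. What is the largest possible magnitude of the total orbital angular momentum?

|L_tot|_max = √42 ℏ ≈ 6.481ℏ

Angular momentum addition gives L = |l₁ − l₂|, …, l₁ + l₂.
So L can be 4, 5, 6.
The largest magnitude corresponds to L = 6: |L_tot| = ℏ√(6·7) = √42 ℏ.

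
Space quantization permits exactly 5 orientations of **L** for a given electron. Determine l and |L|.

5 = 2l + 1, so l = (5−1)/2 = 2.
|L| = ℏ√(l(l+1)) = ℏ√(2·3) = √6 ℏ.

l = 2, |L| = √6 ℏ ≈ 2.449ℏ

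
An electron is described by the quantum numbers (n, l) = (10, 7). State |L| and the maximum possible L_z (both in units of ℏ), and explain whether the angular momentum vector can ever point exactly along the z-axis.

|L| = 2√14 ℏ ≈ 7.4833ℏ, while L_z,max = lℏ = 7ℏ.
Since |L| > L_z,max, the vector can never point exactly along z; the closest it comes is θ_min = arccos(7/√56) ≈ 20.7°.

No: L_z,max = 7ℏ < |L| = 2√14 ℏ ≈ 7.483ℏ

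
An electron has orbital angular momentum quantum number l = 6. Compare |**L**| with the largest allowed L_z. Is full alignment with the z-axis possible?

|L| = √42 ℏ ≈ 6.4807ℏ, while L_z,max = lℏ = 6ℏ.
Since |L| > L_z,max, the vector can never point exactly along z; the closest it comes is θ_min = arccos(6/√42) ≈ 22.2°.

No: L_z,max = 6ℏ < |L| = √42 ℏ ≈ 6.481ℏ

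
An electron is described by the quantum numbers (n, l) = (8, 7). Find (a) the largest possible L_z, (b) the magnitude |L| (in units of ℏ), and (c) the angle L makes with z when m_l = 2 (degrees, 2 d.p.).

L_z,max = 7ℏ; |L| = 2√14 ℏ ≈ 7.483ℏ; θ(m_l=2) ≈ 74.50°

L_z,max = lℏ = 7ℏ.
|L| = ℏ√(7·8) = 2√14 ℏ ≈ 7.483ℏ.
For m_l = 2: cos θ = 2/√56, θ ≈ 74.50°.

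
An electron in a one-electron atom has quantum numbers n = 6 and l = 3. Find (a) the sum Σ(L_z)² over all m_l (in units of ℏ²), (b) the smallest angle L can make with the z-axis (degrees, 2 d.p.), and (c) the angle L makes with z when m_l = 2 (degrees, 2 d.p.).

Σ(L_z)² = 28 ℏ²; θ_min ≈ 30.00°; θ(m_l=2) ≈ 54.74°

Σ m_l² = 28, so Σ(L_z)² = 28 ℏ².
cos θ_min = 3/√12, so θ_min ≈ 30.00°.
For m_l = 2: cos θ = 2/√12, θ ≈ 54.74°.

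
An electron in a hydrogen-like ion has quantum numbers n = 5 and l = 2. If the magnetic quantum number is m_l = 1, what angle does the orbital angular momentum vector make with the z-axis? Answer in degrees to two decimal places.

θ ≈ 65.91°

|L| = √(l(l+1)) ℏ = √6 ℏ.
L_z = m_l ℏ = 1ℏ.
cos θ = L_z/|L| = 1/√6, so θ ≈ 65.91°.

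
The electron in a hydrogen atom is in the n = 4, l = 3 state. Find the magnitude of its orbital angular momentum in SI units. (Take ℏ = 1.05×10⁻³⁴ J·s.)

|L| = ℏ√(l(l+1)) = ℏ√(3·4) = 2√3 ℏ
Numerically, |L| = 3.464 × (1.05×10⁻³⁴ J·s) = 3.64×10⁻³⁴ J·s.

|L| = 3.64×10⁻³⁴ J·s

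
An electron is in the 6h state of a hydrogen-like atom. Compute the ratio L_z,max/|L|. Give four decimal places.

The 6h subshell has l = 5.
|L| = √30 ℏ ≈ 5.4772ℏ, while L_z,max = lℏ = 5ℏ.
L_z,max/|L| = 5/√30 = 0.9129.

L_z,max/|L| = 0.9129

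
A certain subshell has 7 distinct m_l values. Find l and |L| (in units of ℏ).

l = 3, |L| = 2√3 ℏ ≈ 3.464ℏ

2l + 1 = 7 ⇒ l = 3.
|L| = ℏ√(l(l+1)) = ℏ√(3·4) = 2√3 ℏ.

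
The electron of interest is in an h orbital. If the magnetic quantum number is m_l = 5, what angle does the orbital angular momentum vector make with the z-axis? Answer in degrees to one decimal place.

The letter h corresponds to l = 5.
|L| = √(l(l+1)) ℏ = √30 ℏ.
L_z = m_l ℏ = 5ℏ.
cos θ = L_z/|L| = 5/√30, so θ ≈ 24.1°.

θ ≈ 24.1°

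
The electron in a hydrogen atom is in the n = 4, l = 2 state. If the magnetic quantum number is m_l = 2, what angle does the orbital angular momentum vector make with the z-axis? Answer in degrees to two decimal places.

|L| = ℏ√(l(l+1)) = √6 ℏ.
L_z = m_l ℏ = 2ℏ.
cos θ = L_z/|L| = 2/√6, so θ ≈ 35.26°.

θ ≈ 35.26°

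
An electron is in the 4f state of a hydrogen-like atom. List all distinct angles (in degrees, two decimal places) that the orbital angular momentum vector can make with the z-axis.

The 4f subshell has l = 3.
|L| = ℏ√(l(l+1)) = 2√3 ℏ.
cos θ = m_l/√12 for each m_l ∈ {-3, -2, -1, 0, 1, 2, 3}.

θ ∈ {30.00°, 54.74°, 73.22°, 90.00°, 106.78°, 125.26°, 150.00°}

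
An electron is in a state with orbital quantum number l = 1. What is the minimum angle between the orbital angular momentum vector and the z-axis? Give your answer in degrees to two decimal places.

|L|² = l(l+1)ℏ² = 2ℏ², so |L| = √2 ℏ.
The smallest angle corresponds to the largest L_z, i.e. m_l = l = 1, giving L_z = 1ℏ.
cos θ_min = 1/√2, so θ_min ≈ 45.00°.

θ_min ≈ 45.00°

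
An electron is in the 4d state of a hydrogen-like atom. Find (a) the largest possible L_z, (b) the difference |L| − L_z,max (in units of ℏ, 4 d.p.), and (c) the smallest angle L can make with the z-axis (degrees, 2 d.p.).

L_z,max = 2ℏ; |L|−L_z,max ≈ 0.4495ℏ; θ_min ≈ 35.26°

4d means n = 4, l = 2.
L_z,max = lℏ = 2ℏ.
|L| − L_z,max = (√6 − 2)ℏ ≈ 0.4495ℏ.
cos θ_min = 2/√6, so θ_min ≈ 35.26°.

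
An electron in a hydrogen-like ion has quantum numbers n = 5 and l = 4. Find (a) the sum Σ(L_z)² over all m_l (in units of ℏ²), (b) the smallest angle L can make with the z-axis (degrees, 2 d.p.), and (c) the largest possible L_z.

Σ m_l² = 60, so Σ(L_z)² = 60 ℏ².
cos θ_min = 4/√20, so θ_min ≈ 26.57°.
L_z,max = lℏ = 4ℏ.

Σ(L_z)² = 60 ℏ²; θ_min ≈ 26.57°; L_z,max = 4ℏ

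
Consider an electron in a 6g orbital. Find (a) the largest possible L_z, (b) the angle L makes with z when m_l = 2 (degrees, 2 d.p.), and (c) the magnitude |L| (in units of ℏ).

L_z,max = 4ℏ; θ(m_l=2) ≈ 63.43°; |L| = 2√5 ℏ ≈ 4.472ℏ

6g means n = 6, l = 4.
L_z,max = lℏ = 4ℏ.
For m_l = 2: cos θ = 2/√20, θ ≈ 63.43°.
|L| = ℏ√(4·5) = 2√5 ℏ ≈ 4.472ℏ.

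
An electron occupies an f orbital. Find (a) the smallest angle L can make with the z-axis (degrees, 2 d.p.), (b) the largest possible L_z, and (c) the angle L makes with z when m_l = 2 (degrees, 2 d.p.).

θ_min ≈ 30.00°; L_z,max = 3ℏ; θ(m_l=2) ≈ 54.74°

For an f orbital, l = 3.
cos θ_min = 3/√12, so θ_min ≈ 30.00°.
L_z,max = lℏ = 3ℏ.
For m_l = 2: cos θ = 2/√12, θ ≈ 54.74°.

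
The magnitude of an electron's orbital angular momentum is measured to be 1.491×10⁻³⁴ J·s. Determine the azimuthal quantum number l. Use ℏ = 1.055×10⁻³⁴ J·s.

l = 1

Dividing by ℏ: |L|/ℏ ≈ 1.413.
Set l(l+1) = 2.00; the integer solution is l = 1.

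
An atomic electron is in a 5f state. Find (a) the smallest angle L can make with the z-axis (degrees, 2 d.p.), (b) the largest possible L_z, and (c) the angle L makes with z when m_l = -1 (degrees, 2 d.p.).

θ_min ≈ 30.00°; L_z,max = 3ℏ; θ(m_l=-1) ≈ 106.78°

The 5f subshell has l = 3.
cos θ_min = 3/√12, so θ_min ≈ 30.00°.
L_z,max = lℏ = 3ℏ.
For m_l = -1: cos θ = -1/√12, θ ≈ 106.78°.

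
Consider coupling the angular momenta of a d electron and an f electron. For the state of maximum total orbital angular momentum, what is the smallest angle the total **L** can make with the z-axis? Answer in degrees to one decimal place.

By the triangle rule, |l₁ − l₂| ≤ L ≤ l₁ + l₂.
So L can be 1, 2, 3, 4, 5.
The maximum is L = 5, with |L_tot| = ℏ√(5·6) = √30 ℏ.
The minimum angle with z is arccos(5/√30) ≈ 24.1°.

θ_min ≈ 24.1°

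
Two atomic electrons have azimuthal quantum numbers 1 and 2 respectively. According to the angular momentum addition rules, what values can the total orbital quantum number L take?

The total orbital quantum number L ranges from |l₁ − l₂| to l₁ + l₂ in integer steps.
L ∈ {1, 2, 3}.

L = 1, 2, 3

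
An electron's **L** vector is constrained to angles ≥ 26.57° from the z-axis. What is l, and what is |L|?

l = 4, |L| = 2√5 ℏ ≈ 4.472ℏ

cos θ_min = l/√(l(l+1)) = √(l/(l+1)), so l/(l+1) = cos²(26.57°) = 0.7999.
Thus l = 0.7999/(1 − 0.7999) ≈ 4.
Then |L| = ℏ√(4·5) = 2√5 ℏ.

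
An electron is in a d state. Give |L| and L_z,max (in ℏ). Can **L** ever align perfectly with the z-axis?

No: L_z,max = 2ℏ < |L| = √6 ℏ ≈ 2.449ℏ

For a d orbital, l = 2.
|L| = √6 ℏ ≈ 2.4495ℏ, while L_z,max = lℏ = 2ℏ.
Since |L| > L_z,max, the vector can never point exactly along z; the closest it comes is θ_min = arccos(2/√6) ≈ 35.3°.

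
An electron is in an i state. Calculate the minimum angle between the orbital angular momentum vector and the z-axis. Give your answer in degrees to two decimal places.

θ_min ≈ 22.21°

An i state has l = 6.
|L| = ℏ√(l(l+1)) = √42 ℏ.
The smallest angle corresponds to the largest L_z, i.e. m_l = l = 6, giving L_z = 6ℏ.
cos θ_min = 6/√42, so θ_min ≈ 22.21°.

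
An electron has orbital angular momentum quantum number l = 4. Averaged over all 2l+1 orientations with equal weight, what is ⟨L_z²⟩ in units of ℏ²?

The allowed m_l values are -4, -3, -2, -1, 0, 1, 2, 3, 4.
Average of L_z² over 9 states: 60/9 ℏ² = 6.667 ℏ².

⟨L_z²⟩ = 6.667 ℏ²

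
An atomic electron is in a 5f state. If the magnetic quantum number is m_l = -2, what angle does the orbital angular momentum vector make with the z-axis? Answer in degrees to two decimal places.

θ ≈ 125.26°

For 5f, l = 3.
|L| = √(l(l+1)) ℏ = 2√3 ℏ.
L_z = m_l ℏ = −2ℏ.
cos θ = L_z/|L| = -2/√12, so θ ≈ 125.26°.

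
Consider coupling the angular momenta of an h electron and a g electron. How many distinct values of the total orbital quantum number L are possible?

9

L runs from |5 − 4| = 1 to 5 + 4 = 9.
So L can be 1, 2, 3, 4, 5, 6, 7, 8, 9.
That is 9 values.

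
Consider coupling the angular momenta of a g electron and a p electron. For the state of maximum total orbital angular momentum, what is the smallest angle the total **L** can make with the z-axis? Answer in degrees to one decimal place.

θ_min ≈ 24.1°

Angular momentum addition gives L = |l₁ − l₂|, …, l₁ + l₂.
Allowed values: L = 3, 4, 5.
The maximum is L = 5, with |L_tot| = ℏ√(5·6) = √30 ℏ.
The minimum angle with z is arccos(5/√30) ≈ 24.1°.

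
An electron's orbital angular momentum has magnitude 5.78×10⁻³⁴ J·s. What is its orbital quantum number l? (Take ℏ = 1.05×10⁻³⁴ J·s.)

l = 5

In units of ℏ, |L| ≈ 5.505.
l(l+1) ≈ 5.505² ≈ 30.30, so l = 5.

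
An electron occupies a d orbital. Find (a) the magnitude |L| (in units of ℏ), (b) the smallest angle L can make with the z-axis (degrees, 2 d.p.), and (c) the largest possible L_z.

For a d orbital, l = 2.
|L| = ℏ√(2·3) = √6 ℏ ≈ 2.449ℏ.
cos θ_min = 2/√6, so θ_min ≈ 35.26°.
L_z,max = lℏ = 2ℏ.

|L| = √6 ℏ ≈ 2.449ℏ; θ_min ≈ 35.26°; L_z,max = 2ℏ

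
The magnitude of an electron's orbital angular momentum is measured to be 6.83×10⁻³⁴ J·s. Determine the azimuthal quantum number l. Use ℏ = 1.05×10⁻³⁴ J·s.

In units of ℏ, |L| ≈ 6.505.
l(l+1) ≈ 6.505² ≈ 42.31, so l = 6.

l = 6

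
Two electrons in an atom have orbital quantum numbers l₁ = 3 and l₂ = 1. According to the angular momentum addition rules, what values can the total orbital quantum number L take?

L = 2, 3, 4

L runs from |3 − 1| = 2 to 3 + 1 = 4.
L ∈ {2, 3, 4}.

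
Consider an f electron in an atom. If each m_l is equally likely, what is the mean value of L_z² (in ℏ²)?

For an f orbital, l = 3.
m_l ∈ {-3, -2, -1, 0, 1, 2, 3}.
⟨L_z²⟩ = ℏ²·l(l+1)/3 = 4ℏ².

⟨L_z²⟩ = 4 ℏ²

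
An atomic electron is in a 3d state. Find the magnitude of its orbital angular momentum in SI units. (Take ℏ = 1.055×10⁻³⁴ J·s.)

|L| = 2.584×10⁻³⁴ J·s

The 3d subshell has l = 2.
|L| = ℏ√(l(l+1)) = ℏ√(2·3) = √6 ℏ
Numerically, |L| = 2.449 × (1.055×10⁻³⁴ J·s) = 2.584×10⁻³⁴ J·s.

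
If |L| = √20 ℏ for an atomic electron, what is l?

(|L|/ℏ)² = l(l+1) = 20.
Solving: l = 4.

l = 4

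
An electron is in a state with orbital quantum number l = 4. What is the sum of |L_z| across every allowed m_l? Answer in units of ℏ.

Σ|L_z| = 20 ℏ

The allowed m_l values are -4, -3, -2, -1, 0, 1, 2, 3, 4.
Σ|m_l| = l(l+1) = 20.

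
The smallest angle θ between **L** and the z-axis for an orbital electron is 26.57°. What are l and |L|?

l = 4, |L| = 2√5 ℏ ≈ 4.472ℏ

cos²θ_min = l/(l+1) = 0.7999.
Thus l = 0.7999/(1 − 0.7999) ≈ 4.
Then |L| = ℏ√(4·5) = 2√5 ℏ.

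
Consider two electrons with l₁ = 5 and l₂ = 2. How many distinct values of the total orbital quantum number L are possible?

Angular momentum addition gives L = |l₁ − l₂|, …, l₁ + l₂.
L ∈ {3, 4, 5, 6, 7}.
That is 5 values.

5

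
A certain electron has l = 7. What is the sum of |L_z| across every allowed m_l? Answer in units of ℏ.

m_l ∈ {-7, -6, -5, -4, -3, -2, -1, 0, 1, 2, 3, 4, 5, 6, 7}.
Σ|m_l| = 2·7(7+1)/2 = 56.

Σ|L_z| = 56 ℏ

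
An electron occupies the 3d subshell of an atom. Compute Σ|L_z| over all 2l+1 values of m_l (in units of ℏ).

Σ|L_z| = 6 ℏ

The 3d subshell has l = 2.
The allowed m_l values are -2, -1, 0, 1, 2.
Σ|m_l| = l(l+1) = 6.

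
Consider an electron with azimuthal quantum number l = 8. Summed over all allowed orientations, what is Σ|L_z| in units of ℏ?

m_l ∈ {-8, -7, -6, -5, -4, -3, -2, -1, 0, 1, 2, 3, 4, 5, 6, 7, 8}.
Σ|m_l| = l(l+1) = 72.

Σ|L_z| = 72 ℏ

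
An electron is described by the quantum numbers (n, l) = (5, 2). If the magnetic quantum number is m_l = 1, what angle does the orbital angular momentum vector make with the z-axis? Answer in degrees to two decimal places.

θ ≈ 65.91°

|L| = √(l(l+1)) ℏ = √6 ℏ.
L_z = m_l ℏ = 1ℏ.
cos θ = L_z/|L| = 1/√6, so θ ≈ 65.91°.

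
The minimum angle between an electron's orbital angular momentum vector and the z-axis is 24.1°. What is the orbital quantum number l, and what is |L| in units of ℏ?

l = 5, |L| = √30 ℏ ≈ 5.477ℏ

At minimum angle, m_l = l, so cos θ = l/√(l(l+1)); cos²θ = l/(l+1) = 0.8333.
Thus l = 0.8333/(1 − 0.8333) ≈ 5.
Then |L| = ℏ√(5·6) = √30 ℏ.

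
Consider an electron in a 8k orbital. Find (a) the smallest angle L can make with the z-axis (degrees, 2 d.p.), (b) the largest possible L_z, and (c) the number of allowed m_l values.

θ_min ≈ 20.70°; L_z,max = 7ℏ; 15 values

The 8k subshell has l = 7.
cos θ_min = 7/√56, so θ_min ≈ 20.70°.
L_z,max = lℏ = 7ℏ.
There are 2l+1 = 15 values of m_l.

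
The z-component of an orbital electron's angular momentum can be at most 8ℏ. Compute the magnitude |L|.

Since max m_l = l, l = 8.
Then |L| = ℏ√(8·9) = 6√2 ℏ.

|L| = 6√2 ℏ ≈ 8.485ℏ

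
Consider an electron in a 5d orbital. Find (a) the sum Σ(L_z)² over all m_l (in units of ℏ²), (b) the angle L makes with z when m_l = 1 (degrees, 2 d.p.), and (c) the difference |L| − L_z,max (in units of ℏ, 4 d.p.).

Σ(L_z)² = 10 ℏ²; θ(m_l=1) ≈ 65.91°; |L|−L_z,max ≈ 0.4495ℏ

5d means n = 5, l = 2.
Σ m_l² = 10, so Σ(L_z)² = 10 ℏ².
For m_l = 1: cos θ = 1/√6, θ ≈ 65.91°.
|L| − L_z,max = (√6 − 2)ℏ ≈ 0.4495ℏ.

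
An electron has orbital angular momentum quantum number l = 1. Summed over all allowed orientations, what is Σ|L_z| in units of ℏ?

m_l ∈ {-1, 0, 1}.
Σ|m_l| = 2·1(1+1)/2 = 2.

Σ|L_z| = 2 ℏ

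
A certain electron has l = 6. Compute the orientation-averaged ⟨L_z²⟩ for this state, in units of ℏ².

⟨L_z²⟩ = 14 ℏ²

m_l ∈ {-6, -5, -4, -3, -2, -1, 0, 1, 2, 3, 4, 5, 6}.
⟨L_z²⟩ = ℏ²·(Σ m_l²)/(2l+1) = ℏ²·182/13 = 14ℏ².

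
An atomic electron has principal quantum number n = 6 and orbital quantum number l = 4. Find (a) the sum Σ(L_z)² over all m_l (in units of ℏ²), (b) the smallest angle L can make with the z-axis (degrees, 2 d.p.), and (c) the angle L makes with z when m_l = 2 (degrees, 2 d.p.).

Σ m_l² = 60, so Σ(L_z)² = 60 ℏ².
cos θ_min = 4/√20, so θ_min ≈ 26.57°.
For m_l = 2: cos θ = 2/√20, θ ≈ 63.43°.

Σ(L_z)² = 60 ℏ²; θ_min ≈ 26.57°; θ(m_l=2) ≈ 63.43°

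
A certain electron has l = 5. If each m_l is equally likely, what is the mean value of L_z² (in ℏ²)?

⟨L_z²⟩ = 10 ℏ²

m_l ∈ {-5, -4, -3, -2, -1, 0, 1, 2, 3, 4, 5}.
⟨L_z²⟩ = ℏ²·l(l+1)/3 = 10ℏ².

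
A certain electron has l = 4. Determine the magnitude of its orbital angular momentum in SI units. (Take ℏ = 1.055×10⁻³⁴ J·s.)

|L| = ℏ√(l(l+1)) = ℏ√(4·5) = 2√5 ℏ
Numerically, |L| = 4.472 × (1.055×10⁻³⁴ J·s) = 4.718×10⁻³⁴ J·s.

|L| = 4.718×10⁻³⁴ J·s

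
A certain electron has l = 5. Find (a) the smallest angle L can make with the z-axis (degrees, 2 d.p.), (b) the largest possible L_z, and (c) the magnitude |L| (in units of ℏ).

cos θ_min = 5/√30, so θ_min ≈ 24.09°.
L_z,max = lℏ = 5ℏ.
|L| = ℏ√(5·6) = √30 ℏ ≈ 5.477ℏ.

θ_min ≈ 24.09°; L_z,max = 5ℏ; |L| = √30 ℏ ≈ 5.477ℏ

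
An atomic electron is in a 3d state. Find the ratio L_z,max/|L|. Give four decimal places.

L_z,max/|L| = 0.8165

3d means n = 3, l = 2.
|L| = √6 ℏ ≈ 2.4495ℏ, while L_z,max = lℏ = 2ℏ.
L_z,max/|L| = 2/√6 = 0.8165.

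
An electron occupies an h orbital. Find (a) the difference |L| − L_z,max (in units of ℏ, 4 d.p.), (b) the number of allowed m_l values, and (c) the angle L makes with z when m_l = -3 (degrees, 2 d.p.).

For an h orbital, l = 5.
|L| − L_z,max = (√30 − 5)ℏ ≈ 0.4772ℏ.
There are 2l+1 = 11 values of m_l.
For m_l = -3: cos θ = -3/√30, θ ≈ 123.21°.

|L|−L_z,max ≈ 0.4772ℏ; 11 values; θ(m_l=-3) ≈ 123.21°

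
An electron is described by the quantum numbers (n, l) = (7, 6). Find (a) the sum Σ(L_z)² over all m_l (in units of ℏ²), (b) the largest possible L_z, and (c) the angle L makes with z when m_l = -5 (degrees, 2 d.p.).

Σ m_l² = 182, so Σ(L_z)² = 182 ℏ².
L_z,max = lℏ = 6ℏ.
For m_l = -5: cos θ = -5/√42, θ ≈ 140.49°.

Σ(L_z)² = 182 ℏ²; L_z,max = 6ℏ; θ(m_l=-5) ≈ 140.49°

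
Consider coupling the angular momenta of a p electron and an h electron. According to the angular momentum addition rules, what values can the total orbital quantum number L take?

L = 4, 5, 6

The total orbital quantum number L ranges from |l₁ − l₂| to l₁ + l₂ in integer steps.
Allowed values: L = 4, 5, 6.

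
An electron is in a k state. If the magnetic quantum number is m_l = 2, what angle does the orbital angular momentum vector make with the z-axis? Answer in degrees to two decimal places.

For a k orbital, l = 7.
|L|² = l(l+1)ℏ² = 56ℏ², so |L| = 2√14 ℏ.
L_z = m_l ℏ = 2ℏ.
cos θ = L_z/|L| = 2/√56, so θ ≈ 74.50°.

θ ≈ 74.50°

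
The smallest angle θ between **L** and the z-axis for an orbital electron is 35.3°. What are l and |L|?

At minimum angle, m_l = l, so cos θ = l/√(l(l+1)); cos²θ = l/(l+1) = 0.6661.
Thus l = 0.6661/(1 − 0.6661) ≈ 2.
Then |L| = ℏ√(2·3) = √6 ℏ.

l = 2, |L| = √6 ℏ ≈ 2.449ℏ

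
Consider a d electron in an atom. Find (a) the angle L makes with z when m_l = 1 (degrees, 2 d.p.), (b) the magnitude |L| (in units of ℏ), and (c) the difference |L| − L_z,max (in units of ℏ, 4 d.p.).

θ(m_l=1) ≈ 65.91°; |L| = √6 ℏ ≈ 2.449ℏ; |L|−L_z,max ≈ 0.4495ℏ

The letter d corresponds to l = 2.
For m_l = 1: cos θ = 1/√6, θ ≈ 65.91°.
|L| = ℏ√(2·3) = √6 ℏ ≈ 2.449ℏ.
|L| − L_z,max = (√6 − 2)ℏ ≈ 0.4495ℏ.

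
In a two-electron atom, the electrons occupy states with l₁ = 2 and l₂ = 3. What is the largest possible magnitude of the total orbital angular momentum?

The total orbital quantum number L ranges from |l₁ − l₂| to l₁ + l₂ in integer steps.
So L can be 1, 2, 3, 4, 5.
The largest magnitude corresponds to L = 5: |L_tot| = ℏ√(5·6) = √30 ℏ.

|L_tot|_max = √30 ℏ ≈ 5.477ℏ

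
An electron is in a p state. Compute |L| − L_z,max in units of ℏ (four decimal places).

|L| − L_z,max ≈ 0.4142ℏ

For a p orbital, l = 1.
|L| = √2 ℏ ≈ 1.4142ℏ, while L_z,max = lℏ = 1ℏ.
The difference is (√2 − 1)ℏ ≈ 0.4142ℏ.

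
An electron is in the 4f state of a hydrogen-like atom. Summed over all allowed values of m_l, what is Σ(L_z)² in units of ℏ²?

Σ(L_z)² = 28 ℏ²

For 4f, l = 3.
m_l runs from −3 to 3, i.e. {-3, -2, -1, 0, 1, 2, 3}.
Σ m_l² = 2·(1 + 4 + 9) = 28.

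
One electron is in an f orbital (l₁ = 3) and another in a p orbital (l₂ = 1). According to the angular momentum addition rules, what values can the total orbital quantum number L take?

L = 2, 3, 4

By the triangle rule, |l₁ − l₂| ≤ L ≤ l₁ + l₂.
Allowed values: L = 2, 3, 4.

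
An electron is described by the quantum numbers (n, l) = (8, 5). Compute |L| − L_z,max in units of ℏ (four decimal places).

|L| = √30 ℏ ≈ 5.4772ℏ, while L_z,max = lℏ = 5ℏ.
The difference is (√30 − 5)ℏ ≈ 0.4772ℏ.

|L| − L_z,max ≈ 0.4772ℏ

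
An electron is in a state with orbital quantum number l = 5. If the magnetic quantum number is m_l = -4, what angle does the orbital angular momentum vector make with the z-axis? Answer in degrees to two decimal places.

|L| = ℏ√(l(l+1)) = √30 ℏ.
L_z = m_l ℏ = −4ℏ.
cos θ = L_z/|L| = -4/√30, so θ ≈ 136.91°.

θ ≈ 136.91°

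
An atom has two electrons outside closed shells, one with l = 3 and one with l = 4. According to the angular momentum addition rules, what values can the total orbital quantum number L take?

L = 1, 2, 3, 4, 5, 6, 7

By the triangle rule, |l₁ − l₂| ≤ L ≤ l₁ + l₂.
L ∈ {1, 2, 3, 4, 5, 6, 7}.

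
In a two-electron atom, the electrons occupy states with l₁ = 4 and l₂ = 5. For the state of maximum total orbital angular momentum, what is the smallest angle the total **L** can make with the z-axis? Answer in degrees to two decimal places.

By the triangle rule, |l₁ − l₂| ≤ L ≤ l₁ + l₂.
Allowed values: L = 1, 2, 3, 4, 5, 6, 7, 8, 9.
The maximum is L = 9, with |L_tot| = ℏ√(9·10) = 3√10 ℏ.
The minimum angle with z is arccos(9/√90) ≈ 18.43°.

θ_min ≈ 18.43°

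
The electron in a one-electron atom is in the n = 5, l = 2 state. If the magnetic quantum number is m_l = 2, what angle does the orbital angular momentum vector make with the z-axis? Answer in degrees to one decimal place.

θ ≈ 35.3°

|L|² = l(l+1)ℏ² = 6ℏ², so |L| = √6 ℏ.
L_z = m_l ℏ = 2ℏ.
cos θ = L_z/|L| = 2/√6, so θ ≈ 35.3°.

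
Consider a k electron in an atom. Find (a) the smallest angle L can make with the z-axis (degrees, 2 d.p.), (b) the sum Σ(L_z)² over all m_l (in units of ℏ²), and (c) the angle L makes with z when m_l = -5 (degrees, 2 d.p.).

θ_min ≈ 20.70°; Σ(L_z)² = 280 ℏ²; θ(m_l=-5) ≈ 131.92°

A k state has l = 7.
cos θ_min = 7/√56, so θ_min ≈ 20.70°.
Σ m_l² = 280, so Σ(L_z)² = 280 ℏ².
For m_l = -5: cos θ = -5/√56, θ ≈ 131.92°.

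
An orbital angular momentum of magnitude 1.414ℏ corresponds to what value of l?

l = 1

|L| = ℏ√(l(l+1)), so l(l+1) = 2.
l² + l − 2 = 0 ⇒ l = 1.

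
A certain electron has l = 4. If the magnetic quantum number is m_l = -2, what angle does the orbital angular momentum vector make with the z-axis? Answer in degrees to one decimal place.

|L| = ℏ√(l(l+1)) = 2√5 ℏ.
L_z = m_l ℏ = −2ℏ.
cos θ = L_z/|L| = -2/√20, so θ ≈ 116.6°.

θ ≈ 116.6°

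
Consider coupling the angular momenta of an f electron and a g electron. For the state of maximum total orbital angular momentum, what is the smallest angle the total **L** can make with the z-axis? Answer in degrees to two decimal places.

θ_min ≈ 20.70°

L runs from |3 − 4| = 1 to 3 + 4 = 7.
So L can be 1, 2, 3, 4, 5, 6, 7.
The maximum is L = 7, with |L_tot| = ℏ√(7·8) = 2√14 ℏ.
The minimum angle with z is arccos(7/√56) ≈ 20.70°.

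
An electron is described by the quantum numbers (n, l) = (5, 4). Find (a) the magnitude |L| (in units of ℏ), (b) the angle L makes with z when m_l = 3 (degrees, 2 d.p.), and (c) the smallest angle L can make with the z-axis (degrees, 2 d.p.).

|L| = 2√5 ℏ ≈ 4.472ℏ; θ(m_l=3) ≈ 47.87°; θ_min ≈ 26.57°

|L| = ℏ√(4·5) = 2√5 ℏ ≈ 4.472ℏ.
For m_l = 3: cos θ = 3/√20, θ ≈ 47.87°.
cos θ_min = 4/√20, so θ_min ≈ 26.57°.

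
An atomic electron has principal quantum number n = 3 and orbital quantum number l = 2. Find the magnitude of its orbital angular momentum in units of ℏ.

|L| = ℏ√(l(l+1)) = ℏ√(2·3) = √6 ℏ

|L| = √6 ℏ ≈ 2.449ℏ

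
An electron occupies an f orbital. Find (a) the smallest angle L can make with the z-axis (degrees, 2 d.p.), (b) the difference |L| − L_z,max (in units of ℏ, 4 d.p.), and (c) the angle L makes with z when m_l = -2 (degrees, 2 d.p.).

θ_min ≈ 30.00°; |L|−L_z,max ≈ 0.4641ℏ; θ(m_l=-2) ≈ 125.26°

An f state has l = 3.
cos θ_min = 3/√12, so θ_min ≈ 30.00°.
|L| − L_z,max = (2√3 − 3)ℏ ≈ 0.4641ℏ.
For m_l = -2: cos θ = -2/√12, θ ≈ 125.26°.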